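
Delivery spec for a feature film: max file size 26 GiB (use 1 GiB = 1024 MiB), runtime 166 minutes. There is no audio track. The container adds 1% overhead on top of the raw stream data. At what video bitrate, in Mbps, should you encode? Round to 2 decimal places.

22.20 Mbps

Budget: 26 GiB = 223338.3 Mb.
Stream payload after overhead: 223338.3 / 1.01 = 221127.0 Mb.
166 min = 9960 s
Total bitrate budget: 221127.0 Mb / 9960 s = 22.202 Mbps.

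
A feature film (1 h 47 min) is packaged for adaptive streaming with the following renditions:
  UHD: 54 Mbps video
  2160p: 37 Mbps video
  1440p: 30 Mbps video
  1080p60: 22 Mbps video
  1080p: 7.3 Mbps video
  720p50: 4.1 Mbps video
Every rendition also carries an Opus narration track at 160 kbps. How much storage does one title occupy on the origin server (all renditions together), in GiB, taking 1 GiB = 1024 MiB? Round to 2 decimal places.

116.11 GiB

1 h 47 min = 107 min = 6420 s
Audio: 160 kbps = 0.160 Mbps.
Sum of rendition bitrates: (54+0.160) + (37+0.160) + (30+0.160) + (22+0.160) + (7.3+0.160) + (4.1+0.160) = 155.360 Mbps.
× 6420 s = 997,411 Mb = 124,676 MB = 116.1 GiB.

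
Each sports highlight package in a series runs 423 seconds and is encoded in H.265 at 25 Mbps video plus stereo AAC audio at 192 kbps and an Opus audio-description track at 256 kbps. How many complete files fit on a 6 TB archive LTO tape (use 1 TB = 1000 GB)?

4459

Audio total: 192 + 256 = 448 kbps = 0.448 Mbps.
Total bitrate: 25.448 Mbps.
Per item: 25.448 Mbps × 423 s = 10,765 Mb = 1,346 MB.
Capacity: 6 TB = 48,000,000 Mb; 4459.10 items → 4459 complete.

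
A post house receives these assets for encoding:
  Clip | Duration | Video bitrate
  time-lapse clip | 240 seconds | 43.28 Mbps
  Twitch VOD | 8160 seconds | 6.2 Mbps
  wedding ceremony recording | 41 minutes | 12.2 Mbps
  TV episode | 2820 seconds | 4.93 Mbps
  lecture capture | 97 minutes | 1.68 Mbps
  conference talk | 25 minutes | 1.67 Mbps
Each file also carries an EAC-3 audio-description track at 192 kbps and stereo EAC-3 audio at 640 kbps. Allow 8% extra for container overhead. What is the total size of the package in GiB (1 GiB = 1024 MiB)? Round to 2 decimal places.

Audio total: 192 + 640 = 832 kbps = 0.832 Mbps.
time-lapse clip: 44.112 Mbps × 240 s × 1.08 = 11433.8 Mb
Twitch VOD: 7.032 Mbps × 8160 s × 1.08 = 61971.6 Mb
wedding ceremony recording: 13.032 Mbps × 2460 s × 1.08 = 34623.4 Mb
TV episode: 5.762 Mbps × 2820 s × 1.08 = 17548.7 Mb
lecture capture: 2.512 Mbps × 5820 s × 1.08 = 15789.4 Mb
conference talk: 2.502 Mbps × 1500 s × 1.08 = 4053.2 Mb
Total: 145420.3 Mb = 18177.5 MB.
= 16.93 GiB.

16.93 GiB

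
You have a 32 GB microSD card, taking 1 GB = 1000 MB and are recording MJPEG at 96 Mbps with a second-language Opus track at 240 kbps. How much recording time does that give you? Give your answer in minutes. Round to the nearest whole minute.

44 minutes

Audio: 240 kbps = 0.240 Mbps.
Total bitrate: 96 + 0.240 = 96.240 Mbps.
Capacity: 32 GB = 256,000 Mb.
Recording time: 256,000 / 96.240 = 2,660 s ≈ 44.3 minutes.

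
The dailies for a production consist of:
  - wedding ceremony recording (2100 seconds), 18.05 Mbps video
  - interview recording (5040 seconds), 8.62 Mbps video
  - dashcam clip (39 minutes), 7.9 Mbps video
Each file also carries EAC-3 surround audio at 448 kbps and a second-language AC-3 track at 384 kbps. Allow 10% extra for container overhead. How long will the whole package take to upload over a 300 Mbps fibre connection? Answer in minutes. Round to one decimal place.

6.6 minutes

Audio total: 448 + 384 = 832 kbps = 0.832 Mbps.
wedding ceremony recording: 18.882 Mbps × 2100 s × 1.10 = 43617.4 Mb
interview recording: 9.452 Mbps × 5040 s × 1.10 = 52401.9 Mb
dashcam clip: 8.732 Mbps × 2340 s × 1.10 = 22476.2 Mb
Total: 118495.5 Mb = 14811.9 MB.
At 300 Mbps: 118495.5 / 300 = 395 s ≈ 6.58 minutes.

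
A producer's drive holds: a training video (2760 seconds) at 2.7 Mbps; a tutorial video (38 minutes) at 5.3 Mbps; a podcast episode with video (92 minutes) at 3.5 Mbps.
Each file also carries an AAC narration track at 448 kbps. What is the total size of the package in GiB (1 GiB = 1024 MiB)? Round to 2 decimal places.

5.07 GiB

Audio: 448 kbps = 0.448 Mbps.
training video: 3.148 Mbps × 2760 s = 8688.5 Mb
tutorial video: 5.748 Mbps × 2280 s = 13105.4 Mb
podcast episode with video: 3.948 Mbps × 5520 s = 21793.0 Mb
Total: 43586.9 Mb = 5448.4 MB.
= 5.074 GiB.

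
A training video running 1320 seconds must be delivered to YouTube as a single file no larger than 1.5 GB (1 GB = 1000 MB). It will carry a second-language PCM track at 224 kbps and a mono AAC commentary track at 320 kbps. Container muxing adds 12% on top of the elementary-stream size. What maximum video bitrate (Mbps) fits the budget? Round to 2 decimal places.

7.57 Mbps

Budget: 1.5 GB = 12000.0 Mb.
Stream payload after overhead: 12000.0 / 1.12 = 10714.3 Mb.
Total bitrate budget: 10714.3 Mb / 1320 s = 8.117 Mbps.
Audio total: 224 + 320 = 544 kbps = 0.544 Mbps.
Video: 8.117 − 0.544 = 7.573 Mbps.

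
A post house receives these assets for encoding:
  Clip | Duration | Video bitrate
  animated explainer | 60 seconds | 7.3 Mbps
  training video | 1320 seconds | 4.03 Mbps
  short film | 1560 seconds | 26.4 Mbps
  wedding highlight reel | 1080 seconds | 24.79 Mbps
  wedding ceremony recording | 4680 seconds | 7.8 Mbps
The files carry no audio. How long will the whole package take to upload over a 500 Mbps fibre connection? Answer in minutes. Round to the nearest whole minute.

animated explainer: 7.300 Mbps × 60 s = 438.0 Mb
training video: 4.030 Mbps × 1320 s = 5319.6 Mb
short film: 26.400 Mbps × 1560 s = 41184.0 Mb
wedding highlight reel: 24.790 Mbps × 1080 s = 26773.2 Mb
wedding ceremony recording: 7.800 Mbps × 4680 s = 36504.0 Mb
Total: 110218.8 Mb = 13777.4 MB.
At 500 Mbps: 110218.8 / 500 = 220 s ≈ 3.67 minutes.

4 minutes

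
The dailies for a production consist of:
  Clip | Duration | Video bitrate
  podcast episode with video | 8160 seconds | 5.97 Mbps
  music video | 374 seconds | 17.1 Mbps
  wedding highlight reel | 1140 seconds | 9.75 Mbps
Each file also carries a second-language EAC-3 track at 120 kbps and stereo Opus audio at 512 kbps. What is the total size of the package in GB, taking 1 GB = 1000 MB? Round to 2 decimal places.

Audio total: 120 + 512 = 632 kbps = 0.632 Mbps.
podcast episode with video: 6.602 Mbps × 8160 s = 53872.3 Mb
music video: 17.732 Mbps × 374 s = 6631.8 Mb
wedding highlight reel: 10.382 Mbps × 1140 s = 11835.5 Mb
Total: 72339.6 Mb = 9042.4 MB.
= 9.042 GB.

9.04 GB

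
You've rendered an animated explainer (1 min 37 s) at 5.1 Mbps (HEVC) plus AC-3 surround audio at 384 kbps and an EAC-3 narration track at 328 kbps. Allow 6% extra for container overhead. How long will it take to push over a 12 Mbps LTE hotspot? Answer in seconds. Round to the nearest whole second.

50 seconds

1 min 37 s = 97 s
Audio total: 384 + 328 = 712 kbps = 0.712 Mbps.
Total bitrate: 5.812 Mbps.
File: 5.812 Mbps × 97 s = 563.8 Mb.
With 6% container overhead: ×1.06. → 597.6 Mb.
At 12 Mbps: 597.6 / 12 = 49.8 s ≈ 49.8 seconds.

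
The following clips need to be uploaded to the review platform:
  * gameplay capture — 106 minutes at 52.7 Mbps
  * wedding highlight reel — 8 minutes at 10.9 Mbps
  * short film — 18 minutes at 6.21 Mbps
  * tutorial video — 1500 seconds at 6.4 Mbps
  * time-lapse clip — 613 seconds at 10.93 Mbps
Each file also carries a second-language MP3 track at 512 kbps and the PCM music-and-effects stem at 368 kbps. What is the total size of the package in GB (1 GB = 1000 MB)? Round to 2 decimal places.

Audio total: 512 + 368 = 880 kbps = 0.880 Mbps.
gameplay capture: 53.580 Mbps × 6360 s = 340768.8 Mb
wedding highlight reel: 11.780 Mbps × 480 s = 5654.4 Mb
short film: 7.090 Mbps × 1080 s = 7657.2 Mb
tutorial video: 7.280 Mbps × 1500 s = 10920.0 Mb
time-lapse clip: 11.810 Mbps × 613 s = 7239.5 Mb
Total: 372239.9 Mb = 46530.0 MB.
= 46.53 GB.

46.53 GB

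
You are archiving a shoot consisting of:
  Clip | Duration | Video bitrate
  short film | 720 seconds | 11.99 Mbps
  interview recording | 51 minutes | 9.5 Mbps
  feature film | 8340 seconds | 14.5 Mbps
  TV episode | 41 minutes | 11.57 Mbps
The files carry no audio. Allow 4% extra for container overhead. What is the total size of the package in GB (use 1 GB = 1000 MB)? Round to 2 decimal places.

short film: 11.990 Mbps × 720 s × 1.04 = 8978.1 Mb
interview recording: 9.500 Mbps × 3060 s × 1.04 = 30232.8 Mb
feature film: 14.500 Mbps × 8340 s × 1.04 = 125767.2 Mb
TV episode: 11.570 Mbps × 2460 s × 1.04 = 29600.7 Mb
Total: 194578.8 Mb = 24322.3 MB.
= 24.32 GB.

24.32 GB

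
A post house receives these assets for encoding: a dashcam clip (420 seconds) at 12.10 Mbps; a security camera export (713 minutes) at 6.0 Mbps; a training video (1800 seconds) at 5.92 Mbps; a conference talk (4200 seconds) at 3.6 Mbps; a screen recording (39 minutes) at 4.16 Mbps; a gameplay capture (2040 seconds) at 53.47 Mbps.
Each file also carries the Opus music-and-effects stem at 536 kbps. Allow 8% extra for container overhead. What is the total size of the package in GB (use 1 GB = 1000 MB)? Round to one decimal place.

58.7 GB

Audio: 536 kbps = 0.536 Mbps.
dashcam clip: 12.636 Mbps × 420 s × 1.08 = 5731.7 Mb
security camera export: 6.536 Mbps × 42780 s × 1.08 = 301978.9 Mb
training video: 6.456 Mbps × 1800 s × 1.08 = 12550.5 Mb
conference talk: 4.136 Mbps × 4200 s × 1.08 = 18760.9 Mb
screen recording: 4.696 Mbps × 2340 s × 1.08 = 11867.7 Mb
gameplay capture: 54.006 Mbps × 2040 s × 1.08 = 118986.0 Mb
Total: 469875.7 Mb = 58734.5 MB.
= 58.73 GB.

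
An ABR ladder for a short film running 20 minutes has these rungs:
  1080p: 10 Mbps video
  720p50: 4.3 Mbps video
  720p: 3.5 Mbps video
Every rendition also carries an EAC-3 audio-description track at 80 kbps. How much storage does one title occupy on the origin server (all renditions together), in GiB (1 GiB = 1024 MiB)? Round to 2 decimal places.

2.52 GiB

20 min = 1200 s
Audio: 80 kbps = 0.080 Mbps.
Sum of rendition bitrates: (10+0.080) + (4.3+0.080) + (3.5+0.080) = 18.040 Mbps.
× 1200 s = 21,648 Mb = 2,706 MB = 2.520 GiB.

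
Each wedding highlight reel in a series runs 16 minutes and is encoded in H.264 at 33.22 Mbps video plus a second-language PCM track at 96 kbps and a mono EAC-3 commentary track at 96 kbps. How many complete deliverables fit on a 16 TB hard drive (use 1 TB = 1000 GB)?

16 min = 960 s
Audio total: 96 + 96 = 192 kbps = 0.192 Mbps.
Total bitrate: 33.412 Mbps.
Per item: 33.412 Mbps × 960 s = 32,076 Mb = 4,009 MB.
Capacity: 16 TB = 128,000,000 Mb; 3990.58 items → 3990 complete.

3990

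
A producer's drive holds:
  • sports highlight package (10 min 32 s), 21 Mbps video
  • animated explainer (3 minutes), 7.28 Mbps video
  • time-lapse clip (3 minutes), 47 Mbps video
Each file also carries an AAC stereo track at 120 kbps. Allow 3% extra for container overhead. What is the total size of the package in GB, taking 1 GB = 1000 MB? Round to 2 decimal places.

2.98 GB

Audio: 120 kbps = 0.120 Mbps.
sports highlight package: 21.120 Mbps × 632 s × 1.03 = 13748.3 Mb
animated explainer: 7.400 Mbps × 180 s × 1.03 = 1372.0 Mb
time-lapse clip: 47.120 Mbps × 180 s × 1.03 = 8736.0 Mb
Total: 23856.3 Mb = 2982.0 MB.
= 2.982 GB.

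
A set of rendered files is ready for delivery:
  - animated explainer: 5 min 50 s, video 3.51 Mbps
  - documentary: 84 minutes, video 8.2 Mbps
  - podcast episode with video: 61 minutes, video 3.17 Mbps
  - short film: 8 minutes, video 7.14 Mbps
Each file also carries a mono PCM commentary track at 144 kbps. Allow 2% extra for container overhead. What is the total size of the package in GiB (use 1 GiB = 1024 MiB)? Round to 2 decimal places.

Audio: 144 kbps = 0.144 Mbps.
animated explainer: 3.654 Mbps × 350 s × 1.02 = 1304.5 Mb
documentary: 8.344 Mbps × 5040 s × 1.02 = 42894.8 Mb
podcast episode with video: 3.314 Mbps × 3660 s × 1.02 = 12371.8 Mb
short film: 7.284 Mbps × 480 s × 1.02 = 3566.2 Mb
Total: 60137.4 Mb = 7517.2 MB.
= 7.001 GiB.

7.00 GiB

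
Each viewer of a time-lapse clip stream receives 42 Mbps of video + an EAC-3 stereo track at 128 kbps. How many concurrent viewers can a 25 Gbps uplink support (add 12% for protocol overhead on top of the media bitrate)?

529

Audio: 128 kbps = 0.128 Mbps.
Per-viewer media rate: 42.128 Mbps.
On the wire with 12% overhead: 47.183 Mbps.
25 Gbps = 25,000 Mbps; 25,000 / 47.183 = 529.85 → 529 viewers.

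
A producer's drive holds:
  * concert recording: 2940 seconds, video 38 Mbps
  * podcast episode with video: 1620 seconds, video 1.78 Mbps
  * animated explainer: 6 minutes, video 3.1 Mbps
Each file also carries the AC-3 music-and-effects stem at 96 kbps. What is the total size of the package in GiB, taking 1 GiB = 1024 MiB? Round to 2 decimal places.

Audio: 96 kbps = 0.096 Mbps.
concert recording: 38.096 Mbps × 2940 s = 112002.2 Mb
podcast episode with video: 1.876 Mbps × 1620 s = 3039.1 Mb
animated explainer: 3.196 Mbps × 360 s = 1150.6 Mb
Total: 116191.9 Mb = 14524.0 MB.
= 13.53 GiB.

13.53 GiB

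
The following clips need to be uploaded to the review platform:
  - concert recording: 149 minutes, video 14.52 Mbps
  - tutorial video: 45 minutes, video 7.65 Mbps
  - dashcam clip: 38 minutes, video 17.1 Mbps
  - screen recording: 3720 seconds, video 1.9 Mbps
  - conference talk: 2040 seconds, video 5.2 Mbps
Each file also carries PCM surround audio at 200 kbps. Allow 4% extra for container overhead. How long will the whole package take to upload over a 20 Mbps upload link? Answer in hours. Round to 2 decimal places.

Audio: 200 kbps = 0.200 Mbps.
concert recording: 14.720 Mbps × 8940 s × 1.04 = 136860.7 Mb
tutorial video: 7.850 Mbps × 2700 s × 1.04 = 22042.8 Mb
dashcam clip: 17.300 Mbps × 2280 s × 1.04 = 41021.8 Mb
screen recording: 2.100 Mbps × 3720 s × 1.04 = 8124.5 Mb
conference talk: 5.400 Mbps × 2040 s × 1.04 = 11456.6 Mb
Total: 219506.4 Mb = 27438.3 MB.
At 20 Mbps: 219506.4 / 20 = 10975 s ≈ 3.05 hours.

3.05 hours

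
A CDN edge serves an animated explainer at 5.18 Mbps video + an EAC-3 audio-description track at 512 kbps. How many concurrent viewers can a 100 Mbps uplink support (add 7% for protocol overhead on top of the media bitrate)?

16

Audio: 512 kbps = 0.512 Mbps.
Per-viewer media rate: 5.692 Mbps.
On the wire with 7% overhead: 6.090 Mbps.
100 Mbps = 100.0 Mbps; 100.0 / 6.090 = 16.42 → 16 viewers.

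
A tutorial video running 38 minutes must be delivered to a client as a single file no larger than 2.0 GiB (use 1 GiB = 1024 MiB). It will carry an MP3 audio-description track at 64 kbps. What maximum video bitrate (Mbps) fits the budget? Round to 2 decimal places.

Budget: 2.0 GiB = 17179.9 Mb.
38 min = 2280 s
Total bitrate budget: 17179.9 Mb / 2280 s = 7.535 Mbps.
Audio: 64 kbps = 0.064 Mbps.
Video: 7.535 − 0.064 = 7.471 Mbps.

7.47 Mbps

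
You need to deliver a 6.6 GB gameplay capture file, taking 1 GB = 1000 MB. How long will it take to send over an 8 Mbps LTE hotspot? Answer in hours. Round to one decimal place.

File: 6.6 GB = 52800.0 Mb.
At 8 Mbps: 52800.0 / 8 = 6600.0 s ≈ 1.83 hours.

1.8 hours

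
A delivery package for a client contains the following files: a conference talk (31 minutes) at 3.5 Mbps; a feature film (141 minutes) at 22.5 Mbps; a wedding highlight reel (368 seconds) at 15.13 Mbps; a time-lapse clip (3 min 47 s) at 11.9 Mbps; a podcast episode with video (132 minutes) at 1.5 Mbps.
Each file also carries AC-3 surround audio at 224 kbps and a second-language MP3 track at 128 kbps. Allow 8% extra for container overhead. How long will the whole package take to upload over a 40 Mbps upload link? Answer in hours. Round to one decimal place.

Audio total: 224 + 128 = 352 kbps = 0.352 Mbps.
conference talk: 3.852 Mbps × 1860 s × 1.08 = 7737.9 Mb
feature film: 22.852 Mbps × 8460 s × 1.08 = 208794.2 Mb
wedding highlight reel: 15.482 Mbps × 368 s × 1.08 = 6153.2 Mb
time-lapse clip: 12.252 Mbps × 227 s × 1.08 = 3003.7 Mb
podcast episode with video: 1.852 Mbps × 7920 s × 1.08 = 15841.3 Mb
Total: 241530.2 Mb = 30191.3 MB.
At 40 Mbps: 241530.2 / 40 = 6038 s ≈ 1.68 hours.

1.7 hours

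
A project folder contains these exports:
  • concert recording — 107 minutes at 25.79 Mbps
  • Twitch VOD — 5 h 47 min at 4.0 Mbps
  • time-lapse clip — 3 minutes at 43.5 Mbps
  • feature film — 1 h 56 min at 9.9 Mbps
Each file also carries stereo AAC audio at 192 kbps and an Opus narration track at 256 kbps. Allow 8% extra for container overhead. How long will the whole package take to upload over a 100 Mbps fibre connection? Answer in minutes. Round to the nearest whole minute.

61 minutes

Audio total: 192 + 256 = 448 kbps = 0.448 Mbps.
concert recording: 26.238 Mbps × 6420 s × 1.08 = 181923.8 Mb
Twitch VOD: 4.448 Mbps × 20820 s × 1.08 = 100015.9 Mb
time-lapse clip: 43.948 Mbps × 180 s × 1.08 = 8543.5 Mb
feature film: 10.348 Mbps × 6960 s × 1.08 = 77783.8 Mb
Total: 368267.1 Mb = 46033.4 MB.
At 100 Mbps: 368267.1 / 100 = 3683 s ≈ 61.4 minutes.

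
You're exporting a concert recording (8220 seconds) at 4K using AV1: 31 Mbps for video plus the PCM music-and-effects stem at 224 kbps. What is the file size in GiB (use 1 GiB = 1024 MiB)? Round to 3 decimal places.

Audio: 224 kbps = 0.224 Mbps.
Total bitrate: 31 + 0.224 = 31.224 Mbps.
Stream data: 31.224 Mbps × 8220 s = 256661.3 Mb.
256,661 Mb = 32,082,660,000 bytes ÷ 1,073,741,824 = 29.88 GiB.

29.879 GiB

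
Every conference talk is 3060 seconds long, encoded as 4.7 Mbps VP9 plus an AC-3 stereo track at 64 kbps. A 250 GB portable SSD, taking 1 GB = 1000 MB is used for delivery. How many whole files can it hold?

Audio: 64 kbps = 0.064 Mbps.
Total bitrate: 4.764 Mbps.
Per item: 4.764 Mbps × 3060 s = 14,578 Mb = 1,822 MB.
Capacity: 250 GB = 2,000,000 Mb; 137.19 items → 137 complete.

137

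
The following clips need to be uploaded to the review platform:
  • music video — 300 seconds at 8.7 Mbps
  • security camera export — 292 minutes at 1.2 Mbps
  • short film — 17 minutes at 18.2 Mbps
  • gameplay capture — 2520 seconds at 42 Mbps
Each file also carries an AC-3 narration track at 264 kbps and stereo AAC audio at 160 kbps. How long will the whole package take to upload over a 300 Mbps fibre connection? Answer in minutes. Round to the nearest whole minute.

9 minutes

Audio total: 264 + 160 = 424 kbps = 0.424 Mbps.
music video: 9.124 Mbps × 300 s = 2737.2 Mb
security camera export: 1.624 Mbps × 17520 s = 28452.5 Mb
short film: 18.624 Mbps × 1020 s = 18996.5 Mb
gameplay capture: 42.424 Mbps × 2520 s = 106908.5 Mb
Total: 157094.6 Mb = 19636.8 MB.
At 300 Mbps: 157094.6 / 300 = 524 s ≈ 8.73 minutes.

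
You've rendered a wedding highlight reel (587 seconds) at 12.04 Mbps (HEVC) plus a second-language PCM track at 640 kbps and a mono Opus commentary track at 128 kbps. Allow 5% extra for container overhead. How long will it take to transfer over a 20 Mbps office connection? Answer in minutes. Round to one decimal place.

Audio total: 640 + 128 = 768 kbps = 0.768 Mbps.
Total bitrate: 12.808 Mbps.
File: 12.808 Mbps × 587 s = 7518.3 Mb.
With 5% container overhead: ×1.05. → 7894.2 Mb.
At 20 Mbps: 7894.2 / 20 = 394.7 s ≈ 6.58 minutes.

6.6 minutes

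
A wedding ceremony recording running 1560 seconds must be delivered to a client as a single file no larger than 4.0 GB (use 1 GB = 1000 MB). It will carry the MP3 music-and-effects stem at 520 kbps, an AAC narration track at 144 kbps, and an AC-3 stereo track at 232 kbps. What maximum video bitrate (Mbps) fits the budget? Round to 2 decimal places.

Budget: 4.0 GB = 32000.0 Mb.
Total bitrate budget: 32000.0 Mb / 1560 s = 20.513 Mbps.
Audio total: 520 + 144 + 232 = 896 kbps = 0.896 Mbps.
Video: 20.513 − 0.896 = 19.617 Mbps.

19.62 Mbps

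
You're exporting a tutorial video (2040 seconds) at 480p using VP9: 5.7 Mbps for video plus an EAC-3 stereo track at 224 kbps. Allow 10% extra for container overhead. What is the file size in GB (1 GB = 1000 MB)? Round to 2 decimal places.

1.66 GB

Audio: 224 kbps = 0.224 Mbps.
Total bitrate: 5.7 + 0.224 = 5.924 Mbps.
Stream data: 5.924 Mbps × 2040 s = 12085.0 Mb.
With 10% container overhead: ×1.10.
13,293 Mb ÷ 8 = 1,662 MB → 1.662 GB.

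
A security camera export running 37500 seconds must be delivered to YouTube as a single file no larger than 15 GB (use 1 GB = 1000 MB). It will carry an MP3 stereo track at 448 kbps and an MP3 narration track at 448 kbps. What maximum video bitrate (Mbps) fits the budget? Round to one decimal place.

2.3 Mbps

Budget: 15 GB = 120000.0 Mb.
Total bitrate budget: 120000.0 Mb / 37500 s = 3.200 Mbps.
Audio total: 448 + 448 = 896 kbps = 0.896 Mbps.
Video: 3.200 − 0.896 = 2.304 Mbps.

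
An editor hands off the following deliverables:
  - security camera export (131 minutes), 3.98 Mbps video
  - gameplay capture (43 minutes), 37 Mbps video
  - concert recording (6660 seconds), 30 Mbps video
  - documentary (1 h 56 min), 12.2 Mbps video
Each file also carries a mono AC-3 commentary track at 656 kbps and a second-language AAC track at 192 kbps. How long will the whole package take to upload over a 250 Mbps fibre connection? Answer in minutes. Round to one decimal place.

28.8 minutes

Audio total: 656 + 192 = 848 kbps = 0.848 Mbps.
security camera export: 4.828 Mbps × 7860 s = 37948.1 Mb
gameplay capture: 37.848 Mbps × 2580 s = 97647.8 Mb
concert recording: 30.848 Mbps × 6660 s = 205447.7 Mb
documentary: 13.048 Mbps × 6960 s = 90814.1 Mb
Total: 431857.7 Mb = 53982.2 MB.
At 250 Mbps: 431857.7 / 250 = 1727 s ≈ 28.8 minutes.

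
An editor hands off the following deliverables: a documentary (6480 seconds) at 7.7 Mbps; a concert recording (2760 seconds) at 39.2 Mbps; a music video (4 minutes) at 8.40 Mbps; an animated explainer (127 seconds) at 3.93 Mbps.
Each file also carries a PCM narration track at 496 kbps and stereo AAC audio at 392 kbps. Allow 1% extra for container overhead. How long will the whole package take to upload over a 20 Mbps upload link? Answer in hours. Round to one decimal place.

2.4 hours

Audio total: 496 + 392 = 888 kbps = 0.888 Mbps.
documentary: 8.588 Mbps × 6480 s × 1.01 = 56206.7 Mb
concert recording: 40.088 Mbps × 2760 s × 1.01 = 111749.3 Mb
music video: 9.288 Mbps × 240 s × 1.01 = 2251.4 Mb
animated explainer: 4.818 Mbps × 127 s × 1.01 = 618.0 Mb
Total: 170825.5 Mb = 21353.2 MB.
At 20 Mbps: 170825.5 / 20 = 8541 s ≈ 2.37 hours.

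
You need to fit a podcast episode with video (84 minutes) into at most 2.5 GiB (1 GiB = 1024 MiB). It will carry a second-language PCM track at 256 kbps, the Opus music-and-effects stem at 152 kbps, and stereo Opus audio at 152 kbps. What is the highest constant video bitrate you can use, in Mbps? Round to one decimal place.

Budget: 2.5 GiB = 21474.8 Mb.
84 min = 5040 s
Total bitrate budget: 21474.8 Mb / 5040 s = 4.261 Mbps.
Audio total: 256 + 152 + 152 = 560 kbps = 0.560 Mbps.
Video: 4.261 − 0.560 = 3.701 Mbps.

3.7 Mbps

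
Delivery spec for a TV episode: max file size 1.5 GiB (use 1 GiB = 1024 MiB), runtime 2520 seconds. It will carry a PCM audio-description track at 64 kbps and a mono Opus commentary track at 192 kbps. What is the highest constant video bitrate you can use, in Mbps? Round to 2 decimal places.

4.86 Mbps

Budget: 1.5 GiB = 12884.9 Mb.
Total bitrate budget: 12884.9 Mb / 2520 s = 5.113 Mbps.
Audio total: 64 + 192 = 256 kbps = 0.256 Mbps.
Video: 5.113 − 0.256 = 4.857 Mbps.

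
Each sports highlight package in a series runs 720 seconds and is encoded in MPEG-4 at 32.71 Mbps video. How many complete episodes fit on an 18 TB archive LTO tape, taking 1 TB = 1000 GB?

6114

Per item: 32.710 Mbps × 720 s = 23,551 Mb = 2,944 MB.
Capacity: 18 TB = 144,000,000 Mb; 6114.34 items → 6114 complete.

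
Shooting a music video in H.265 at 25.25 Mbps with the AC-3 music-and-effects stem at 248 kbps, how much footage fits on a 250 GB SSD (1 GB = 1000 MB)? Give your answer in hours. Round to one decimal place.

Audio: 248 kbps = 0.248 Mbps.
Total bitrate: 25.25 + 0.248 = 25.498 Mbps.
Capacity: 250 GB = 2,000,000 Mb.
Recording time: 2,000,000 / 25.498 = 78,438 s ≈ 21.8 hours.

21.8 hours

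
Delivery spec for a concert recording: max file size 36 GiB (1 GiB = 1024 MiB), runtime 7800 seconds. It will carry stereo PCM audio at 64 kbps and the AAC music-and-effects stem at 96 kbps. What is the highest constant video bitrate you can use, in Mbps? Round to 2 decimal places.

Budget: 36 GiB = 309237.6 Mb.
Total bitrate budget: 309237.6 Mb / 7800 s = 39.646 Mbps.
Audio total: 64 + 96 = 160 kbps = 0.160 Mbps.
Video: 39.646 − 0.160 = 39.486 Mbps.

39.49 Mbps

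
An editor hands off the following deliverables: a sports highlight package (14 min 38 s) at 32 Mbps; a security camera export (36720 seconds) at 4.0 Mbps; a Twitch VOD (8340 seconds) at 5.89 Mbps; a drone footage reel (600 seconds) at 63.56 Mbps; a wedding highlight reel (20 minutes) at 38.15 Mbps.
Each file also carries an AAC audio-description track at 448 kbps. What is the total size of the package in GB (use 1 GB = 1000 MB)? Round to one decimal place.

41.2 GB

Audio: 448 kbps = 0.448 Mbps.
sports highlight package: 32.448 Mbps × 878 s = 28489.3 Mb
security camera export: 4.448 Mbps × 36720 s = 163330.6 Mb
Twitch VOD: 6.338 Mbps × 8340 s = 52858.9 Mb
drone footage reel: 64.008 Mbps × 600 s = 38404.8 Mb
wedding highlight reel: 38.598 Mbps × 1200 s = 46317.6 Mb
Total: 329401.2 Mb = 41175.2 MB.
= 41.18 GB.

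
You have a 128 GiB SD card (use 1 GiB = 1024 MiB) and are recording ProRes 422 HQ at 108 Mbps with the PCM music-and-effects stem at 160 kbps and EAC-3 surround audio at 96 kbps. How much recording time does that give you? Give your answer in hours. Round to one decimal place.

Audio total: 160 + 96 = 256 kbps = 0.256 Mbps.
Total bitrate: 108 + 0.256 = 108.256 Mbps.
Capacity: 128 GiB = 1,099,512 Mb.
Recording time: 1,099,512 / 108.256 = 10,157 s ≈ 2.82 hours.

2.8 hours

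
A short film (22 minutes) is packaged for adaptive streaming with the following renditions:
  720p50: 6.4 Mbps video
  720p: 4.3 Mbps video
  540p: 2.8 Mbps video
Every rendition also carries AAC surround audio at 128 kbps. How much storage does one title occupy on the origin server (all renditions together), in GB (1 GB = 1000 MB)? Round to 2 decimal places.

2.29 GB

22 min = 1320 s
Audio: 128 kbps = 0.128 Mbps.
Sum of rendition bitrates: (6.4+0.128) + (4.3+0.128) + (2.8+0.128) = 13.884 Mbps.
× 1320 s = 18,327 Mb = 2,291 MB = 2.291 GB.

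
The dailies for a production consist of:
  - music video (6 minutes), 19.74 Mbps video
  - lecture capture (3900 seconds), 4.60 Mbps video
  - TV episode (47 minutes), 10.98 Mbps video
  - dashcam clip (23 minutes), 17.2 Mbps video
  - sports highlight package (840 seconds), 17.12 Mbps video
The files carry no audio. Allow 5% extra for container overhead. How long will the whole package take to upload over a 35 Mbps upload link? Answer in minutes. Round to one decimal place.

47.1 minutes

music video: 19.740 Mbps × 360 s × 1.05 = 7461.7 Mb
lecture capture: 4.600 Mbps × 3900 s × 1.05 = 18837.0 Mb
TV episode: 10.980 Mbps × 2820 s × 1.05 = 32511.8 Mb
dashcam clip: 17.200 Mbps × 1380 s × 1.05 = 24922.8 Mb
sports highlight package: 17.120 Mbps × 840 s × 1.05 = 15099.8 Mb
Total: 98833.1 Mb = 12354.1 MB.
At 35 Mbps: 98833.1 / 35 = 2824 s ≈ 47.1 minutes.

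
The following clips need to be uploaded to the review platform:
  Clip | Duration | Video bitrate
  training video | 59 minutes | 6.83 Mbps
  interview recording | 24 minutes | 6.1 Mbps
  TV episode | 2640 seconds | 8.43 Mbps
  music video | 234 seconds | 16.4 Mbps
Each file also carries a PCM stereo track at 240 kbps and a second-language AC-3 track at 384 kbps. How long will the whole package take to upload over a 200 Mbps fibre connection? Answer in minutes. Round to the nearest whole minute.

Audio total: 240 + 384 = 624 kbps = 0.624 Mbps.
training video: 7.454 Mbps × 3540 s = 26387.2 Mb
interview recording: 6.724 Mbps × 1440 s = 9682.6 Mb
TV episode: 9.054 Mbps × 2640 s = 23902.6 Mb
music video: 17.024 Mbps × 234 s = 3983.6 Mb
Total: 63955.9 Mb = 7994.5 MB.
At 200 Mbps: 63955.9 / 200 = 320 s ≈ 5.33 minutes.

5 minutes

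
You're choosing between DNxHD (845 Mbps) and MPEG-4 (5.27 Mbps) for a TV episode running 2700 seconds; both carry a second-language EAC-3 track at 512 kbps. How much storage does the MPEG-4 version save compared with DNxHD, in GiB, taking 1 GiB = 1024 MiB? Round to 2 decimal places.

263.95 GiB

Audio: 512 kbps = 0.512 Mbps.
DNxHD: 845.512 Mbps × 2700 s = 2282882.4 Mb = 265.762 GiB.
MPEG-4: 5.782 Mbps × 2700 s = 15611.4 Mb = 1.817 GiB.
Saving: 265.762 − 1.817 = 263.945 GiB.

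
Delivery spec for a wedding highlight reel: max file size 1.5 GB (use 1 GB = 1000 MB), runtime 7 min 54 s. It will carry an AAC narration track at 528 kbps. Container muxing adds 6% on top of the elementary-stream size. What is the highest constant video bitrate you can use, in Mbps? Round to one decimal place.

Budget: 1.5 GB = 12000.0 Mb.
Stream payload after overhead: 12000.0 / 1.06 = 11320.8 Mb.
7 min 54 s = 474 s
Total bitrate budget: 11320.8 Mb / 474 s = 23.883 Mbps.
Audio: 528 kbps = 0.528 Mbps.
Video: 23.883 − 0.528 = 23.355 Mbps.

23.4 Mbps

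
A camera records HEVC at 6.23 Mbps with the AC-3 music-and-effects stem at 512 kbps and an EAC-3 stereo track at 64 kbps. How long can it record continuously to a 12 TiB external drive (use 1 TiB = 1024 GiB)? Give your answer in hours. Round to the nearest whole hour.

Audio total: 512 + 64 = 576 kbps = 0.576 Mbps.
Total bitrate: 6.23 + 0.576 = 6.806 Mbps.
Capacity: 12 TiB = 105,553,116 Mb.
Recording time: 105,553,116 / 6.806 = 15,508,833 s ≈ 4,308 hours.

4308 hours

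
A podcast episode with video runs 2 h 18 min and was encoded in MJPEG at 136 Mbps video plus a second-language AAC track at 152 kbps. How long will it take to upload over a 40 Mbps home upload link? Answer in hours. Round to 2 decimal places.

7.83 hours

2 h 18 min = 138 min = 8280 s
Audio: 152 kbps = 0.152 Mbps.
Total bitrate: 136.152 Mbps.
File: 136.152 Mbps × 8280 s = 1127338.6 Mb.
At 40 Mbps: 1127338.6 / 40 = 28183.5 s ≈ 7.83 hours.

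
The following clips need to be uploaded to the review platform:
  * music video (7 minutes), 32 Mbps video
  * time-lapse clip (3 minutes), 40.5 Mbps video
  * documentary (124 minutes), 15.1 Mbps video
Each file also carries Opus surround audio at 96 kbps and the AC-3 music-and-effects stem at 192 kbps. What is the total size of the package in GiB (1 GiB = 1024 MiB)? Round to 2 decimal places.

15.76 GiB

Audio total: 96 + 192 = 288 kbps = 0.288 Mbps.
music video: 32.288 Mbps × 420 s = 13561.0 Mb
time-lapse clip: 40.788 Mbps × 180 s = 7341.8 Mb
documentary: 15.388 Mbps × 7440 s = 114486.7 Mb
Total: 135389.5 Mb = 16923.7 MB.
= 15.76 GiB.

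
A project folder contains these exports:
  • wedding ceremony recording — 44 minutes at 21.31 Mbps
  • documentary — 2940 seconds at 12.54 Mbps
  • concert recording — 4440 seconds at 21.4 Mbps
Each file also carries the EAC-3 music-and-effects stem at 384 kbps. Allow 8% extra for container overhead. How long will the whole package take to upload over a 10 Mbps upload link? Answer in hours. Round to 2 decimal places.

Audio: 384 kbps = 0.384 Mbps.
wedding ceremony recording: 21.694 Mbps × 2640 s × 1.08 = 61853.9 Mb
documentary: 12.924 Mbps × 2940 s × 1.08 = 41036.3 Mb
concert recording: 21.784 Mbps × 4440 s × 1.08 = 104458.6 Mb
Total: 207348.9 Mb = 25918.6 MB.
At 10 Mbps: 207348.9 / 10 = 20735 s ≈ 5.76 hours.

5.76 hours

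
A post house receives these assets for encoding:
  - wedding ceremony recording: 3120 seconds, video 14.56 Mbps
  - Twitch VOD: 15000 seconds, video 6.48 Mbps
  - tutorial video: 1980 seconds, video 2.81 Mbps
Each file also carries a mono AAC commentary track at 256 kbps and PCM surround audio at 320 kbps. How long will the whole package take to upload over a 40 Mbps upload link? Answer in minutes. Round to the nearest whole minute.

Audio total: 256 + 320 = 576 kbps = 0.576 Mbps.
wedding ceremony recording: 15.136 Mbps × 3120 s = 47224.3 Mb
Twitch VOD: 7.056 Mbps × 15000 s = 105840.0 Mb
tutorial video: 3.386 Mbps × 1980 s = 6704.3 Mb
Total: 159768.6 Mb = 19971.1 MB.
At 40 Mbps: 159768.6 / 40 = 3994 s ≈ 66.6 minutes.

67 minutes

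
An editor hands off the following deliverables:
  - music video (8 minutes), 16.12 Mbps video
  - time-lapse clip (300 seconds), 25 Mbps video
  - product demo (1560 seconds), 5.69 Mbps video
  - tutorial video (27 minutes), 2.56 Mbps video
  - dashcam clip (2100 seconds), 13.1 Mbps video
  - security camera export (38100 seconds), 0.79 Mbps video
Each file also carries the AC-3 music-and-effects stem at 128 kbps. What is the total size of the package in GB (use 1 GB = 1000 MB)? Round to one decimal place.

Audio: 128 kbps = 0.128 Mbps.
music video: 16.248 Mbps × 480 s = 7799.0 Mb
time-lapse clip: 25.128 Mbps × 300 s = 7538.4 Mb
product demo: 5.818 Mbps × 1560 s = 9076.1 Mb
tutorial video: 2.688 Mbps × 1620 s = 4354.6 Mb
dashcam clip: 13.228 Mbps × 2100 s = 27778.8 Mb
security camera export: 0.918 Mbps × 38100 s = 34975.8 Mb
Total: 91522.7 Mb = 11440.3 MB.
= 11.44 GB.

11.4 GB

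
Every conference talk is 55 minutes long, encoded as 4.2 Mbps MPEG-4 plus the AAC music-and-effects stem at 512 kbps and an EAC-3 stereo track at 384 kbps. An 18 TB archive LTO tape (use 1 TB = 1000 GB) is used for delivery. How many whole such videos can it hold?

8562

55 min = 3300 s
Audio total: 512 + 384 = 896 kbps = 0.896 Mbps.
Total bitrate: 5.096 Mbps.
Per item: 5.096 Mbps × 3300 s = 16,817 Mb = 2,102 MB.
Capacity: 18 TB = 144,000,000 Mb; 8562.87 items → 8562 complete.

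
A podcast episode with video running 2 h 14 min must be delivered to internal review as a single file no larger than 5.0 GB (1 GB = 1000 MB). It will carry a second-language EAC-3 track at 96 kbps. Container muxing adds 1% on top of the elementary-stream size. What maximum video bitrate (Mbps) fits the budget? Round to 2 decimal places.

Budget: 5.0 GB = 40000.0 Mb.
Stream payload after overhead: 40000.0 / 1.01 = 39604.0 Mb.
2 h 14 min = 134 min = 8040 s
Total bitrate budget: 39604.0 Mb / 8040 s = 4.926 Mbps.
Audio: 96 kbps = 0.096 Mbps.
Video: 4.926 − 0.096 = 4.830 Mbps.

4.83 Mbps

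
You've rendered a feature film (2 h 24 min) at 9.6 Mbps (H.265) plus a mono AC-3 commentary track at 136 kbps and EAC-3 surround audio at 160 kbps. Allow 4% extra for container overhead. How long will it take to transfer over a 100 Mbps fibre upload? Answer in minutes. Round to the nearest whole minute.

15 minutes

2 h 24 min = 144 min = 8640 s
Audio total: 136 + 160 = 296 kbps = 0.296 Mbps.
Total bitrate: 9.896 Mbps.
File: 9.896 Mbps × 8640 s = 85501.4 Mb.
With 4% container overhead: ×1.04. → 88921.5 Mb.
At 100 Mbps: 88921.5 / 100 = 889.2 s ≈ 14.8 minutes.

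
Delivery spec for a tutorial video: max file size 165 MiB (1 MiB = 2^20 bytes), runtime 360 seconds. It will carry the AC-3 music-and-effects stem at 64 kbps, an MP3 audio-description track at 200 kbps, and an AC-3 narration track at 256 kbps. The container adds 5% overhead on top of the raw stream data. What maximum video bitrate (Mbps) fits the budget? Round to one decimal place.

3.1 Mbps

Budget: 165 MiB = 1384.1 Mb.
Stream payload after overhead: 1384.1 / 1.05 = 1318.2 Mb.
Total bitrate budget: 1318.2 Mb / 360 s = 3.662 Mbps.
Audio total: 64 + 200 + 256 = 520 kbps = 0.520 Mbps.
Video: 3.662 − 0.520 = 3.142 Mbps.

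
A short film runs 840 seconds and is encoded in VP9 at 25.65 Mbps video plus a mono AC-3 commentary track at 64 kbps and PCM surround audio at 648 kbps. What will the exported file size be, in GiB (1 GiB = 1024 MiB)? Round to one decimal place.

2.6 GiB

Audio total: 64 + 648 = 712 kbps = 0.712 Mbps.
Total bitrate: 25.65 + 0.712 = 26.362 Mbps.
Stream data: 26.362 Mbps × 840 s = 22144.1 Mb.
22,144 Mb = 2,768,010,000 bytes ÷ 1,073,741,824 = 2.578 GiB.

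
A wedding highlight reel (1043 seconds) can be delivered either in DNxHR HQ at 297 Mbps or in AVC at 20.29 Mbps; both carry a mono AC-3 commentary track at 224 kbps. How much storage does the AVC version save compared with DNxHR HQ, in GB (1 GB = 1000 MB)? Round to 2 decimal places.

36.08 GB

Audio: 224 kbps = 0.224 Mbps.
DNxHR HQ: 297.224 Mbps × 1043 s = 310004.6 Mb = 38.751 GB.
AVC: 20.514 Mbps × 1043 s = 21396.1 Mb = 2.675 GB.
Saving: 38.751 − 2.675 = 36.076 GB.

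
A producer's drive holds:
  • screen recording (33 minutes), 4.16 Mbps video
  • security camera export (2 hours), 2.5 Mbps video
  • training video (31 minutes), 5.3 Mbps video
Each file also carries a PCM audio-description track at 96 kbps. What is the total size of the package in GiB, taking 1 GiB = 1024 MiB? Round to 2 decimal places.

4.33 GiB

Audio: 96 kbps = 0.096 Mbps.
screen recording: 4.256 Mbps × 1980 s = 8426.9 Mb
security camera export: 2.596 Mbps × 7200 s = 18691.2 Mb
training video: 5.396 Mbps × 1860 s = 10036.6 Mb
Total: 37154.6 Mb = 4644.3 MB.
= 4.325 GiB.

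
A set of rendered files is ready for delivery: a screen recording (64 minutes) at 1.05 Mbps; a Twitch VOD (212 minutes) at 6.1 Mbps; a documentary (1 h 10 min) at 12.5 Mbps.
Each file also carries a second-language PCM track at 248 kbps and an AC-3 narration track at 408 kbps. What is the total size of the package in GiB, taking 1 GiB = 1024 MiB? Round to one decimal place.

Audio total: 248 + 408 = 656 kbps = 0.656 Mbps.
screen recording: 1.706 Mbps × 3840 s = 6551.0 Mb
Twitch VOD: 6.756 Mbps × 12720 s = 85936.3 Mb
documentary: 13.156 Mbps × 4200 s = 55255.2 Mb
Total: 147742.6 Mb = 18467.8 MB.
= 17.20 GiB.

17.2 GiB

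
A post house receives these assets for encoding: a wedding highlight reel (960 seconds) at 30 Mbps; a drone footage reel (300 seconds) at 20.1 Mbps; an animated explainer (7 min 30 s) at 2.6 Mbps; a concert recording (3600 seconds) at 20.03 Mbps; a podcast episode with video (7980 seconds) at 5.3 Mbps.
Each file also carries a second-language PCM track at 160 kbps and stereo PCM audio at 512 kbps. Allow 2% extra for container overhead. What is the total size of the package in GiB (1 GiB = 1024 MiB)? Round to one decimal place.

18.9 GiB

Audio total: 160 + 512 = 672 kbps = 0.672 Mbps.
wedding highlight reel: 30.672 Mbps × 960 s × 1.02 = 30034.0 Mb
drone footage reel: 20.772 Mbps × 300 s × 1.02 = 6356.2 Mb
animated explainer: 3.272 Mbps × 450 s × 1.02 = 1501.8 Mb
concert recording: 20.702 Mbps × 3600 s × 1.02 = 76017.7 Mb
podcast episode with video: 5.972 Mbps × 7980 s × 1.02 = 48609.7 Mb
Total: 162519.5 Mb = 20314.9 MB.
= 18.92 GiB.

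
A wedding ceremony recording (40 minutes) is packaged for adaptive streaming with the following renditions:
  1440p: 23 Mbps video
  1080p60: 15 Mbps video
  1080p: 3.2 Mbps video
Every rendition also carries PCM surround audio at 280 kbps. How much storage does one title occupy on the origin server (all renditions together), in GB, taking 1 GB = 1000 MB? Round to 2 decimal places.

40 min = 2400 s
Audio: 280 kbps = 0.280 Mbps.
Sum of rendition bitrates: (23+0.280) + (15+0.280) + (3.2+0.280) = 42.040 Mbps.
× 2400 s = 100,896 Mb = 12,612 MB = 12.61 GB.

12.61 GB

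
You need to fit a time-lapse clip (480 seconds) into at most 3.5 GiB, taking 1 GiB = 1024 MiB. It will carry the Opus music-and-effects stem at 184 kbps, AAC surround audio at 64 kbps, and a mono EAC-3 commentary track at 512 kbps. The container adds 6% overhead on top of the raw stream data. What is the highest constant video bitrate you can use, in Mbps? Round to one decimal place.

Budget: 3.5 GiB = 30064.8 Mb.
Stream payload after overhead: 30064.8 / 1.06 = 28363.0 Mb.
Total bitrate budget: 28363.0 Mb / 480 s = 59.090 Mbps.
Audio total: 184 + 64 + 512 = 760 kbps = 0.760 Mbps.
Video: 59.090 − 0.760 = 58.330 Mbps.

58.3 Mbps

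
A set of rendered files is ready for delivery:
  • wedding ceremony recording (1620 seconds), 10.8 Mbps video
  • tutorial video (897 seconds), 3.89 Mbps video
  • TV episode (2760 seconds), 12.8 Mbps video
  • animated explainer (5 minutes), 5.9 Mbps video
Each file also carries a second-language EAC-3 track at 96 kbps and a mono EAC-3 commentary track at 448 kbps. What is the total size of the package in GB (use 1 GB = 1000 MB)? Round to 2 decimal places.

Audio total: 96 + 448 = 544 kbps = 0.544 Mbps.
wedding ceremony recording: 11.344 Mbps × 1620 s = 18377.3 Mb
tutorial video: 4.434 Mbps × 897 s = 3977.3 Mb
TV episode: 13.344 Mbps × 2760 s = 36829.4 Mb
animated explainer: 6.444 Mbps × 300 s = 1933.2 Mb
Total: 61117.2 Mb = 7639.7 MB.
= 7.640 GB.

7.64 GB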